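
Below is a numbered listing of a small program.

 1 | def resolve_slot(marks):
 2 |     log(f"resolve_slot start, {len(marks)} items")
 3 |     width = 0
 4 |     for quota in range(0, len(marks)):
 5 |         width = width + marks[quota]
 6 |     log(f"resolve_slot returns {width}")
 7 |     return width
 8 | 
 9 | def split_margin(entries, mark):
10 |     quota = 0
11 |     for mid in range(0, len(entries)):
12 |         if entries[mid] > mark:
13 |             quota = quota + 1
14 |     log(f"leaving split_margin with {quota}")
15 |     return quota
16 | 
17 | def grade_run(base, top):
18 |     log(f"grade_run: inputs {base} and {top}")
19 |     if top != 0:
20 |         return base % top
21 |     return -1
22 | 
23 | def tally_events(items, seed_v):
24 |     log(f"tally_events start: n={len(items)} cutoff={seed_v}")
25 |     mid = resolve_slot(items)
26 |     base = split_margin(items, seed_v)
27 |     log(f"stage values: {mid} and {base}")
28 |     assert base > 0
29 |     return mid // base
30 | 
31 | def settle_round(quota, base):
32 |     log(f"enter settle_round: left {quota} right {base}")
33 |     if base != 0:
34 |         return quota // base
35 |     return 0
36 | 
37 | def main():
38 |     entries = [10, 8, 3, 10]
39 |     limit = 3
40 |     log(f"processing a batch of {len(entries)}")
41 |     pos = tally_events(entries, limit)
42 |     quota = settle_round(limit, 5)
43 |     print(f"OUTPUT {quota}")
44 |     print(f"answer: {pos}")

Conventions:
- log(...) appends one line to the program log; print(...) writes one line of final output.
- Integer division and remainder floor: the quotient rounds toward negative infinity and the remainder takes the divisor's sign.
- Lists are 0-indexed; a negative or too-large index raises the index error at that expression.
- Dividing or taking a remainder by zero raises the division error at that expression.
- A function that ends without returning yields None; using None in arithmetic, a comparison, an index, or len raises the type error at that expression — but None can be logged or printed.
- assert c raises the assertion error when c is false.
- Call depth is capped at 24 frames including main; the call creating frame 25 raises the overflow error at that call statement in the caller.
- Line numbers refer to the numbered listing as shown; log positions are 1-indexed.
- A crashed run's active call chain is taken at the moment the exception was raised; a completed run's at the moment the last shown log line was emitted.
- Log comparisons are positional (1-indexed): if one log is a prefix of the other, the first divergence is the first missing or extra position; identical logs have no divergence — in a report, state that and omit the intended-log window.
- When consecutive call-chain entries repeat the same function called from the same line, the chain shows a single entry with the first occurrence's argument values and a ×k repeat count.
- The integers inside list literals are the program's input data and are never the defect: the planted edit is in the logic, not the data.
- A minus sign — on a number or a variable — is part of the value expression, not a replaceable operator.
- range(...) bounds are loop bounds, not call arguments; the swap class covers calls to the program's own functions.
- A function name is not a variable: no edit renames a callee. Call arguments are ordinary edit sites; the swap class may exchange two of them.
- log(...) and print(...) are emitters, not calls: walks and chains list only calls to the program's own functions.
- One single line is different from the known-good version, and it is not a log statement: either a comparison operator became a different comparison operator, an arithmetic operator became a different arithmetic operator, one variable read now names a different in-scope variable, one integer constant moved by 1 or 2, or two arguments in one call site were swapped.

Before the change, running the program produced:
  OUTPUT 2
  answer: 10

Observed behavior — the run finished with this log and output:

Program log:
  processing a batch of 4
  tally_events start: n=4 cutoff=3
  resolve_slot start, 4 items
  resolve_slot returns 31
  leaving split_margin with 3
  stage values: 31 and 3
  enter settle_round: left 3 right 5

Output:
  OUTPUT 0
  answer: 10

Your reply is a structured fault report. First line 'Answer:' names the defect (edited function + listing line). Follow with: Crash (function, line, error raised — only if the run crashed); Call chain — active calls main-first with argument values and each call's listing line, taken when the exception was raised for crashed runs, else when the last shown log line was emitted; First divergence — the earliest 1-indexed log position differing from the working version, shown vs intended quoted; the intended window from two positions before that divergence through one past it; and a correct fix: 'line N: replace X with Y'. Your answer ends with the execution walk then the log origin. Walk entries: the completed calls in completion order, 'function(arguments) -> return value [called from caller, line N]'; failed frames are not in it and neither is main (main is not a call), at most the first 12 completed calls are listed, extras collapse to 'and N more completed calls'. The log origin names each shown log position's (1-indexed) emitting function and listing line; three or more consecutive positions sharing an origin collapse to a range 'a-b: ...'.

Answer: the defect is in main at line 42.
Key fact: The earliest visible damage is log position 7 — 'enter settle_round: left 3 right 5' rather than the intended 'enter settle_round: left 10 right 5'.
Call chain: main -> settle_round(3, 5) (called at line 42).
First divergence: position 7 — shown 'enter settle_round: left 3 right 5', intended 'enter settle_round: left 10 right 5'.
Intended log window:
  5: leaving split_margin with 3
  6: stage values: 31 and 3
  7: enter settle_round: left 10 right 5
Execution walk:
  resolve_slot([10, 8, 3, 10]) -> 31  [called from tally_events, line 25]
  split_margin([10, 8, 3, 10], 3) -> 3  [called from tally_events, line 26]
  tally_events([10, 8, 3, 10], 3) -> 10  [called from main, line 41]
  settle_round(3, 5) -> 0  [called from main, line 42]
Log origins:
  1: logged in main at line 40
  2: logged in tally_events at line 24
  3: logged in resolve_slot at line 2
  4: logged in resolve_slot at line 6
  5: logged in split_margin at line 14
  6: logged in tally_events at line 27
  7: logged in settle_round at line 32
A correct fix: line 42: replace `limit` with `pos`.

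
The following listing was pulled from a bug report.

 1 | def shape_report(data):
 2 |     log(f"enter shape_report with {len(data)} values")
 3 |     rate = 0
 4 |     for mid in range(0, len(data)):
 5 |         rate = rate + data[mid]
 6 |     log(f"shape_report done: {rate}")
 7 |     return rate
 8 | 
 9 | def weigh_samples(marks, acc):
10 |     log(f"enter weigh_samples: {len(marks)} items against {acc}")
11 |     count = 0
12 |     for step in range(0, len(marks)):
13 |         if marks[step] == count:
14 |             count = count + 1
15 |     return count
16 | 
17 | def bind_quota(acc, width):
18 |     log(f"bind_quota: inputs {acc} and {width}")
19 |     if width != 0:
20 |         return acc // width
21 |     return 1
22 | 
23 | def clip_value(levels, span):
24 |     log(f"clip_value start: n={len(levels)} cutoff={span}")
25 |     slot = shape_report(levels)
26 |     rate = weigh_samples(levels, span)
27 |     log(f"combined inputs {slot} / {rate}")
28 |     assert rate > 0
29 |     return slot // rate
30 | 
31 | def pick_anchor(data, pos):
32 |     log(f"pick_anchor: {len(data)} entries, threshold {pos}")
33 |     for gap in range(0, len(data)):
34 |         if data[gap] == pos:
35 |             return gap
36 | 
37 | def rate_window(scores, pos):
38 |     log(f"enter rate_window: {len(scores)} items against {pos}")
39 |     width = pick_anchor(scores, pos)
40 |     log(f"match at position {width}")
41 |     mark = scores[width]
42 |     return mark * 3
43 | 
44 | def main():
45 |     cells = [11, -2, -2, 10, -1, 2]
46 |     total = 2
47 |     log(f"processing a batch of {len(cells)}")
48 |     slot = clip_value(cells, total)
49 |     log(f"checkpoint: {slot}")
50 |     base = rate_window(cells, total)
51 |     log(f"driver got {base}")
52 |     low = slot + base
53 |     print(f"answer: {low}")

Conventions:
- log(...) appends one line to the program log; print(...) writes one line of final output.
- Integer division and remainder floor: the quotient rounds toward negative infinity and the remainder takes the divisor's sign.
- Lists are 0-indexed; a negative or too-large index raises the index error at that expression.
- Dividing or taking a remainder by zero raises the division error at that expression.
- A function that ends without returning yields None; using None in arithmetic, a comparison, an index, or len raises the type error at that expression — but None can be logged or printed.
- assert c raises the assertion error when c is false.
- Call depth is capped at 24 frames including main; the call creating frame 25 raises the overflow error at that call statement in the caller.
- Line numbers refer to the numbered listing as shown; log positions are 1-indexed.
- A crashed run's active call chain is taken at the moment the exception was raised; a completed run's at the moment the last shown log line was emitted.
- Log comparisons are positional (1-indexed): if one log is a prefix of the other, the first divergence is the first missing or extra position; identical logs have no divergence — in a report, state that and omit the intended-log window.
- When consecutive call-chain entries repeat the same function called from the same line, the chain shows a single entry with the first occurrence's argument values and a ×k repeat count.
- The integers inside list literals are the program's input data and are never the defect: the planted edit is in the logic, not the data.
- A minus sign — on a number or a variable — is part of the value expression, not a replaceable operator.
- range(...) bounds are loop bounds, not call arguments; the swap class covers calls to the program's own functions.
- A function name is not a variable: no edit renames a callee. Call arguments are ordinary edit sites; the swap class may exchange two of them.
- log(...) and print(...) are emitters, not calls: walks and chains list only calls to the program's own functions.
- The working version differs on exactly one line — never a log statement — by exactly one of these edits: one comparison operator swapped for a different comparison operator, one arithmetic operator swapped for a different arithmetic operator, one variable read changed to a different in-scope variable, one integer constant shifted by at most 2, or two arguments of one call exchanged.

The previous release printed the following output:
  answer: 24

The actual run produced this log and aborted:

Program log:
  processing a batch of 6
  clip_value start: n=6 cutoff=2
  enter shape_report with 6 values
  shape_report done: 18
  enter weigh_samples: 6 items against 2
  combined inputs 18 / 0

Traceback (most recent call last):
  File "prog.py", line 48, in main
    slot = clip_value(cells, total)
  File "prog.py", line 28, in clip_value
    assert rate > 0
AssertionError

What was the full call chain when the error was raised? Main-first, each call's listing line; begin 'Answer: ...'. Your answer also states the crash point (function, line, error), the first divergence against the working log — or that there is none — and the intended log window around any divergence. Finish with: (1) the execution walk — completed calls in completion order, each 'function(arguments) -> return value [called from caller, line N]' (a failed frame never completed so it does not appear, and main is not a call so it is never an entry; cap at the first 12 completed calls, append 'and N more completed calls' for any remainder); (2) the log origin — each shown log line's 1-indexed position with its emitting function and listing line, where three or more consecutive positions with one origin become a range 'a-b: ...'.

Answer: main -> clip_value (called at line 48).
Core observation: Log line 6 is where behavior first shows: 'combined inputs 18 / 0' appears instead of 'combined inputs 18 / 1'.
Crash: clip_value, line 28, AssertionError.
First divergence: position 6 — shown 'combined inputs 18 / 0', intended 'combined inputs 18 / 1'.
Intended log window:
  4: shape_report done: 18
  5: enter weigh_samples: 6 items against 2
  6: combined inputs 18 / 1
  7: checkpoint: 18
Execution walk:
  shape_report([11, -2, -2, 10, -1, 2]) -> 18  [called from clip_value, line 25]
  weigh_samples([11, -2, -2, 10, -1, 2], 2) -> 0  [called from clip_value, line 26]
Log origin:
  1: logged in main at line 47
  2: logged in clip_value at line 24
  3: logged in shape_report at line 2
  4: logged in shape_report at line 6
  5: logged in weigh_samples at line 10
  6: logged in clip_value at line 27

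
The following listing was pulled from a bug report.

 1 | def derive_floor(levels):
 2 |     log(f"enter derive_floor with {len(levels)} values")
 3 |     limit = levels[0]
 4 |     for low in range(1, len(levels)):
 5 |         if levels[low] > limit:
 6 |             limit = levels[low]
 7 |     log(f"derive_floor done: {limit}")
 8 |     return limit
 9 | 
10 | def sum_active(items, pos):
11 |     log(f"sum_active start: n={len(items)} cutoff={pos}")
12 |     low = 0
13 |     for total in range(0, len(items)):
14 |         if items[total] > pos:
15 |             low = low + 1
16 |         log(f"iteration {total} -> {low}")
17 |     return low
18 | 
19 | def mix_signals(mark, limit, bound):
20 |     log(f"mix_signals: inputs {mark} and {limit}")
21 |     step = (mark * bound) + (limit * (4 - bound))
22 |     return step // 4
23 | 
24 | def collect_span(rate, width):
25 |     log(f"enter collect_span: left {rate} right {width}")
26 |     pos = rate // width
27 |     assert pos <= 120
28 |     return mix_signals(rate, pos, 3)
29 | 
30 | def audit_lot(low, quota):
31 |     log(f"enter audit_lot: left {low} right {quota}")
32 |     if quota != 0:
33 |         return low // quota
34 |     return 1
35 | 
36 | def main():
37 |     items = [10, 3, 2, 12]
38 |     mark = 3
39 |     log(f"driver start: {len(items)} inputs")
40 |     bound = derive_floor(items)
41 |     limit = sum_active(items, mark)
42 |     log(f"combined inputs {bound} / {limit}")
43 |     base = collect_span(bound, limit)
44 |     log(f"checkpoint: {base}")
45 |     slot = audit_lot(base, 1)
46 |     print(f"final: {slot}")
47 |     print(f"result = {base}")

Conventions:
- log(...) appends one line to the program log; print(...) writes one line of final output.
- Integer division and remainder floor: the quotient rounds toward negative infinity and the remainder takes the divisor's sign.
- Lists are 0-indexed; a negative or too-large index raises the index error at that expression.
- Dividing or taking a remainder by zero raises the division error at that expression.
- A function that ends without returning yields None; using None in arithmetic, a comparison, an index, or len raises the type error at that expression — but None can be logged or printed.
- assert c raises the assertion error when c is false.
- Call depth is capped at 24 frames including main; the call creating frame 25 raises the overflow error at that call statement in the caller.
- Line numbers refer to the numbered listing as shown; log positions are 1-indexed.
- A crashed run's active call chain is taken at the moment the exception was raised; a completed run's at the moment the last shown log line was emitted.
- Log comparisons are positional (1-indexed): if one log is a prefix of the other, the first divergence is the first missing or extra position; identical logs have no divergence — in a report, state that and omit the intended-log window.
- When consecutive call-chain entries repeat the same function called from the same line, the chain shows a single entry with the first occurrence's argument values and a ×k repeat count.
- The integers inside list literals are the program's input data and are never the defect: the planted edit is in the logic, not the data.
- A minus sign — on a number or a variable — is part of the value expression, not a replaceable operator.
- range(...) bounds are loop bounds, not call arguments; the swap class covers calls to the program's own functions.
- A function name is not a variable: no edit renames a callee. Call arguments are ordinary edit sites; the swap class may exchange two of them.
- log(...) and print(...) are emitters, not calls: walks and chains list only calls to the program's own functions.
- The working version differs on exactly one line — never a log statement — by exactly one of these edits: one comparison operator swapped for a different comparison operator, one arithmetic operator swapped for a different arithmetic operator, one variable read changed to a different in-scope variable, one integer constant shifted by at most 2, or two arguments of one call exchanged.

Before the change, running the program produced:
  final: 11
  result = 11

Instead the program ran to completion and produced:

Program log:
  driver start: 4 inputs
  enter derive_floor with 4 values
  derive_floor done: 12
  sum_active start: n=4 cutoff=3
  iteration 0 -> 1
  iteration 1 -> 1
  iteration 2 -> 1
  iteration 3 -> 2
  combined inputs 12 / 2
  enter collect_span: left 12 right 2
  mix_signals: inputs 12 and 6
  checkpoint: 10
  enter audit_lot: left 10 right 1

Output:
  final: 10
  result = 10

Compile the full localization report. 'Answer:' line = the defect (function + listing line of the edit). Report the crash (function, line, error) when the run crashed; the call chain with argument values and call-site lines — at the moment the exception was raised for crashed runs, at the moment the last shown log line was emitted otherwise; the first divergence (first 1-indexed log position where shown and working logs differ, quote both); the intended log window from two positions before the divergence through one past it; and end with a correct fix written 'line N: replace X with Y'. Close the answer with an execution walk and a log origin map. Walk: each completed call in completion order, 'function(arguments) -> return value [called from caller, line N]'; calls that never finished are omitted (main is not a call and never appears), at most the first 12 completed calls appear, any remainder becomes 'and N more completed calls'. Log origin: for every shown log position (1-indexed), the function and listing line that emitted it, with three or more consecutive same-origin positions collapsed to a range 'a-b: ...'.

Answer: the defect is in collect_span at line 26.
Core observation: Position 11 is the first bad log line: 'mix_signals: inputs 12 and 6' should read 'mix_signals: inputs 12 and 10'.
Call chain: main -> audit_lot(10, 1) (called at line 45).
First divergence: position 11 — shown 'mix_signals: inputs 12 and 6', intended 'mix_signals: inputs 12 and 10'.
Intended log window:
  9: combined inputs 12 / 2
  10: enter collect_span: left 12 right 2
  11: mix_signals: inputs 12 and 10
  12: checkpoint: 11
Execution walk:
  derive_floor([10, 3, 2, 12]) -> 12  [called from main, line 40]
  sum_active([10, 3, 2, 12], 3) -> 2  [called from main, line 41]
  mix_signals(12, 6, 3) -> 10  [called from collect_span, line 28]
  collect_span(12, 2) -> 10  [called from main, line 43]
  audit_lot(10, 1) -> 10  [called from main, line 45]
Log origins:
  1: emitted by main (line 39)
  2: emitted by derive_floor (line 2)
  3: emitted by derive_floor (line 7)
  4: emitted by sum_active (line 11)
  5-8: emitted by sum_active (line 16)
  9: emitted by main (line 42)
  10: emitted by collect_span (line 25)
  11: emitted by mix_signals (line 20)
  12: emitted by main (line 44)
  13: emitted by audit_lot (line 31)
A correct fix: line 26: replace `//` with `-`.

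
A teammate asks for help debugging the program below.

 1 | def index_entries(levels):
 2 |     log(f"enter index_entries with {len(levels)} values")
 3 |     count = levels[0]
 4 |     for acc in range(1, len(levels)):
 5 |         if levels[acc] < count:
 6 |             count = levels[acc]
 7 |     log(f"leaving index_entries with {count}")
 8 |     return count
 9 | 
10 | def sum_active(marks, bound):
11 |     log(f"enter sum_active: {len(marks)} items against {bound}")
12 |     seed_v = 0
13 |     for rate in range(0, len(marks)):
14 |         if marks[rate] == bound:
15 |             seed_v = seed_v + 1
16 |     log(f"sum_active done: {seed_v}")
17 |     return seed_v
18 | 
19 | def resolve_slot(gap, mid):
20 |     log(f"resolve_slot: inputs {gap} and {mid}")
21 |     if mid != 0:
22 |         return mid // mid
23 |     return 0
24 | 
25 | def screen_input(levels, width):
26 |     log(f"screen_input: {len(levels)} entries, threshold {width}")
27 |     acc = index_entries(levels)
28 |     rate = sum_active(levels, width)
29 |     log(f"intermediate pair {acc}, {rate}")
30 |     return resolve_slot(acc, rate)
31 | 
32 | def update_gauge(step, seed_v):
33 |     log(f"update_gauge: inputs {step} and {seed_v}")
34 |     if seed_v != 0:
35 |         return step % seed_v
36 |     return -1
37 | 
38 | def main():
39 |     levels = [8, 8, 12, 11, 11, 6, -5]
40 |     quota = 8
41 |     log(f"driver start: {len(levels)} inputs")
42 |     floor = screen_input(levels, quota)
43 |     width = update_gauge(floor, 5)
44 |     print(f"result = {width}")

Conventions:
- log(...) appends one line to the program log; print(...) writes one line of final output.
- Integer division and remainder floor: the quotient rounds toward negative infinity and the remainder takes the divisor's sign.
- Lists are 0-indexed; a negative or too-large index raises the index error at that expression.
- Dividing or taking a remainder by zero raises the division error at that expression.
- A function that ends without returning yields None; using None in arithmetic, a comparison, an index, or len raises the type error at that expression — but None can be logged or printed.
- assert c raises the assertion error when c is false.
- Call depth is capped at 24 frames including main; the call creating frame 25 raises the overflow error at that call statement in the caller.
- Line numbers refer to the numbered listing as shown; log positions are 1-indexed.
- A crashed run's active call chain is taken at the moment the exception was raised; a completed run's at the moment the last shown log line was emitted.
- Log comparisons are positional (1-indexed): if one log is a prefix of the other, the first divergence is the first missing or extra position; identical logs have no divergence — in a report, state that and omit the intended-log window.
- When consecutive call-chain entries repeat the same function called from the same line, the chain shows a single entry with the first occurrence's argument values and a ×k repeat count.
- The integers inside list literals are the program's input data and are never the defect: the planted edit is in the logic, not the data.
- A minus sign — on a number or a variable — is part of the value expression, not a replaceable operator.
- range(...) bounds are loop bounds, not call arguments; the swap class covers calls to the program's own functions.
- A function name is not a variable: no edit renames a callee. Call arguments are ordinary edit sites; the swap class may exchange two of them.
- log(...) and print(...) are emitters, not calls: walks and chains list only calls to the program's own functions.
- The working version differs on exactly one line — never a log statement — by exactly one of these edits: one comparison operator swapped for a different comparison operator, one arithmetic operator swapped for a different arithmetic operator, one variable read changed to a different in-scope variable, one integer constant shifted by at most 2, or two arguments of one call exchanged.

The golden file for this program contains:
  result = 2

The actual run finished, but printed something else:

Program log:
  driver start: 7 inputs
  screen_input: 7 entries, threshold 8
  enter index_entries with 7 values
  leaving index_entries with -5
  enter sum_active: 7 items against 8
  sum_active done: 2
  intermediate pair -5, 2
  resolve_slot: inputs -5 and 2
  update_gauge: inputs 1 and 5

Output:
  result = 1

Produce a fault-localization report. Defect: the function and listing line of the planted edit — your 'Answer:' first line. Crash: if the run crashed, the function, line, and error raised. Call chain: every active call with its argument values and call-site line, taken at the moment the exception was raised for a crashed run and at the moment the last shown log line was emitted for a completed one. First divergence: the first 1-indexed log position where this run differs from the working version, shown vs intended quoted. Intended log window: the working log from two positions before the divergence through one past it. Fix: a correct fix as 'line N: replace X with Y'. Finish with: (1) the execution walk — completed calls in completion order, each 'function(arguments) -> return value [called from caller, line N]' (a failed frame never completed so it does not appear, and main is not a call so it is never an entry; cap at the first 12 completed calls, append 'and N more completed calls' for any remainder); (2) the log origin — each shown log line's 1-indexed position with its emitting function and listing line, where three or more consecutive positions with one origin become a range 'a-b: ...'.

Answer: the defect is in resolve_slot at line 22.
The tell: Position 9 is the first bad log line: 'update_gauge: inputs 1 and 5' should read 'update_gauge: inputs -3 and 5'.
Call chain: main -> update_gauge(1, 5) (called at line 43).
First divergence: position 9 — shown 'update_gauge: inputs 1 and 5', intended 'update_gauge: inputs -3 and 5'.
Intended log window:
  7: intermediate pair -5, 2
  8: resolve_slot: inputs -5 and 2
  9: update_gauge: inputs -3 and 5
Execution walk:
  index_entries([8, 8, 12, 11, 11, 6, -5]) -> -5  [called from screen_input, line 27]
  sum_active([8, 8, 12, 11, 11, 6, -5], 8) -> 2  [called from screen_input, line 28]
  resolve_slot(-5, 2) -> 1  [called from screen_input, line 30]
  screen_input([8, 8, 12, 11, 11, 6, -5], 8) -> 1  [called from main, line 42]
  update_gauge(1, 5) -> 1  [called from main, line 43]
Log origin:
  1: from main, line 41
  2: from screen_input, line 26
  3: from index_entries, line 2
  4: from index_entries, line 7
  5: from sum_active, line 11
  6: from sum_active, line 16
  7: from screen_input, line 29
  8: from resolve_slot, line 20
  9: from update_gauge, line 33
A correct fix: line 22: replace `mid // mid` with `gap // mid`.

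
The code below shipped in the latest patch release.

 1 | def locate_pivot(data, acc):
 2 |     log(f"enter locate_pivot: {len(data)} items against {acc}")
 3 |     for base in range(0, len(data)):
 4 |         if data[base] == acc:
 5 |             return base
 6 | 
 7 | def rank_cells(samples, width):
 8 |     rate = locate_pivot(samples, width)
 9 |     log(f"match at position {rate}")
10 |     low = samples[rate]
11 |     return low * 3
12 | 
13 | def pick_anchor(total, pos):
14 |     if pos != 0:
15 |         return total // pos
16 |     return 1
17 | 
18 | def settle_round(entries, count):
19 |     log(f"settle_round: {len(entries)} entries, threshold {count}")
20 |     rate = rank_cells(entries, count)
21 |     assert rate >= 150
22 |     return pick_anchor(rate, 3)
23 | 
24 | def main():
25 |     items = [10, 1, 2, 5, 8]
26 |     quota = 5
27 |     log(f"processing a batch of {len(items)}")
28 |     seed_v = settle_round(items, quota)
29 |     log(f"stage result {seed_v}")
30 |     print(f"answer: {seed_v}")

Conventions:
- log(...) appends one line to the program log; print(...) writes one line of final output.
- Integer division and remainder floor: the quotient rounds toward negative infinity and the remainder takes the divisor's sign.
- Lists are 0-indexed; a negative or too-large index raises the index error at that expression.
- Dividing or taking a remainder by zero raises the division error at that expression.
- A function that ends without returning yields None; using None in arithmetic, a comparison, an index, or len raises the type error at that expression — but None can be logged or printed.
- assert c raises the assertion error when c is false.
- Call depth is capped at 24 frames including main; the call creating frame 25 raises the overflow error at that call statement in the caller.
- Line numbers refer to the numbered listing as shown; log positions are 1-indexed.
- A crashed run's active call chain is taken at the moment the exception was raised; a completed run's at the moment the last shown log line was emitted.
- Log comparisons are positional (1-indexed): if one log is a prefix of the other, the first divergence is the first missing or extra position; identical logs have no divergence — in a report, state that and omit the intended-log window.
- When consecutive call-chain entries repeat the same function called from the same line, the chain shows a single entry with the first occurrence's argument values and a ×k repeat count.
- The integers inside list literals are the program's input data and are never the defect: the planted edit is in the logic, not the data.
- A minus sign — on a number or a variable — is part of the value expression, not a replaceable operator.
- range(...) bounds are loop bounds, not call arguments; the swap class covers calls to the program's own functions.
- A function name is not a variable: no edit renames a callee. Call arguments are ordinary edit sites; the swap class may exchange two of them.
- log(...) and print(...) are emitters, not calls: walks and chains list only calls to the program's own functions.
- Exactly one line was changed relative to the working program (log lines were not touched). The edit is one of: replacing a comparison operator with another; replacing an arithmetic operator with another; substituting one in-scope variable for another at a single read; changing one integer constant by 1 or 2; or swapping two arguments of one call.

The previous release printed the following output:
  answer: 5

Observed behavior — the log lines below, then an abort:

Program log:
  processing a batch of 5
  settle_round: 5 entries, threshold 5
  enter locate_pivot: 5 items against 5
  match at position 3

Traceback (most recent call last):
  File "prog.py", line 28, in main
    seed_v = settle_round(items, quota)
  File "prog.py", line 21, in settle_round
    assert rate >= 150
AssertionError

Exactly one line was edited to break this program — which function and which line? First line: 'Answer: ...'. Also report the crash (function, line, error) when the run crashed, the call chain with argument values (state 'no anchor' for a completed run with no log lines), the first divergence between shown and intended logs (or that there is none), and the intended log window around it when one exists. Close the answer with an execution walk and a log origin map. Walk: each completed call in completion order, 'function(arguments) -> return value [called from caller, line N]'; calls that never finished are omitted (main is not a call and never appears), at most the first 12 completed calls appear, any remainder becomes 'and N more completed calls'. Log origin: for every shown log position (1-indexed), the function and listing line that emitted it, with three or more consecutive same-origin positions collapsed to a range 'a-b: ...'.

Answer: the defect is in settle_round at line 21.
Key observation: A complete run would log 'stage result 5' next, but this one stopped at 4 lines.
Crash: settle_round, line 21, AssertionError.
Call chain: main -> settle_round([10, 1, 2, 5, 8], 5) (called at line 28).
First divergence: position 5 (shown log ended at 4 lines; the working version continues: 'stage result 5').
Intended log window:
  3: enter locate_pivot: 5 items against 5
  4: match at position 3
  5: stage result 5
Execution walk:
  locate_pivot([10, 1, 2, 5, 8], 5) -> 3  [called from rank_cells, line 8]
  rank_cells([10, 1, 2, 5, 8], 5) -> 15  [called from settle_round, line 20]
Log line origins:
  1: emitted by main (line 27)
  2: emitted by settle_round (line 19)
  3: emitted by locate_pivot (line 2)
  4: emitted by rank_cells (line 9)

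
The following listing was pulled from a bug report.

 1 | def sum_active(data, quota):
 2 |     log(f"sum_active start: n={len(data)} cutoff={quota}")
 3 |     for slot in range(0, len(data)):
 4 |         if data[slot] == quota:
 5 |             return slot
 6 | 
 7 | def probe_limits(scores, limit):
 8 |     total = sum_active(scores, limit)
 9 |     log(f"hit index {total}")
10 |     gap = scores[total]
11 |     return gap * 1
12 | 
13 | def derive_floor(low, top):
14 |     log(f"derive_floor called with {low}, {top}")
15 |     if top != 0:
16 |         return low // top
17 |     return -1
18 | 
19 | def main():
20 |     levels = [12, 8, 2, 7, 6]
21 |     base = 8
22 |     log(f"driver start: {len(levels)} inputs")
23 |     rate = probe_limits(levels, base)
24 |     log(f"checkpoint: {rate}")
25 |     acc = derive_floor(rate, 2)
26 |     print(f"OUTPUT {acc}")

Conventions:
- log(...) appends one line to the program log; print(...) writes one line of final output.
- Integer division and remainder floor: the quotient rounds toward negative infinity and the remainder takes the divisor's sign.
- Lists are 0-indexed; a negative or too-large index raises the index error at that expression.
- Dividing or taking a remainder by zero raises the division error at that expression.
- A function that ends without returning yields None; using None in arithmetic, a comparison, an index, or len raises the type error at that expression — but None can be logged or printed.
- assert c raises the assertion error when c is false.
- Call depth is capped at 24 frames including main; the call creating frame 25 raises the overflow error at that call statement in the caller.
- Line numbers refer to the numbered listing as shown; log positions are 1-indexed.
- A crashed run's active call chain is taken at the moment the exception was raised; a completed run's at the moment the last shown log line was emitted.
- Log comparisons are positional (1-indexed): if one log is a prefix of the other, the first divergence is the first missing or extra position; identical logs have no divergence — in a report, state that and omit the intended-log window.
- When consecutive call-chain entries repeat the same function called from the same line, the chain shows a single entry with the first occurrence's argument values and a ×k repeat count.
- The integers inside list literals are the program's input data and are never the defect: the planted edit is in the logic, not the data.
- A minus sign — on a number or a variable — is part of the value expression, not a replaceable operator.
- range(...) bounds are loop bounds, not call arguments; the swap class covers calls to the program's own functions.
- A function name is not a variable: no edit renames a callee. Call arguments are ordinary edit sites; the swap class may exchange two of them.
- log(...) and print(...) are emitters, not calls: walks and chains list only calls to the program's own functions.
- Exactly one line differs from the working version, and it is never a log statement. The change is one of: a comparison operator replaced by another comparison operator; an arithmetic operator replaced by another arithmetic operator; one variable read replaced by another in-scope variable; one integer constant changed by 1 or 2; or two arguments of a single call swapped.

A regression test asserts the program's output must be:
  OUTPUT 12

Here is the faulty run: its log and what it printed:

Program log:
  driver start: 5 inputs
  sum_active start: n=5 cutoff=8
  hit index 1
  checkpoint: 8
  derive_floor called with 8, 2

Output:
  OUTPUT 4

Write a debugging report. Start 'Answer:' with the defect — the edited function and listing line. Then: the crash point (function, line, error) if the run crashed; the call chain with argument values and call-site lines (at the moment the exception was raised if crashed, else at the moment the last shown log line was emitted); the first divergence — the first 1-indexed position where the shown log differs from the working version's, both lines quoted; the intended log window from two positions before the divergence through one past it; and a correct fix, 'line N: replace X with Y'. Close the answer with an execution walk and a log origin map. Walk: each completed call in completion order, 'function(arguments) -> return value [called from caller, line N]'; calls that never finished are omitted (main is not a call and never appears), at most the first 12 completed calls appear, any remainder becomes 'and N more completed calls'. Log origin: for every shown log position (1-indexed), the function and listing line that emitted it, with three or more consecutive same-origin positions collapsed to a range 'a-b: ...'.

Answer: the defect is in probe_limits at line 11.
Core observation: The earliest visible damage is log position 4 — 'checkpoint: 8' rather than the intended 'checkpoint: 24'.
Call chain: main -> derive_floor(8, 2) (called at line 25).
First divergence: position 4; shown 'checkpoint: 8' vs intended 'checkpoint: 24'.
Intended log window:
  2: sum_active start: n=5 cutoff=8
  3: hit index 1
  4: checkpoint: 24
  5: derive_floor called with 24, 2
Execution walk:
  sum_active([12, 8, 2, 7, 6], 8) -> 1  [called from probe_limits, line 8]
  probe_limits([12, 8, 2, 7, 6], 8) -> 8  [called from main, line 23]
  derive_floor(8, 2) -> 4  [called from main, line 25]
Log line origins:
  1: emitted by main (line 22)
  2: emitted by sum_active (line 2)
  3: emitted by probe_limits (line 9)
  4: emitted by main (line 24)
  5: emitted by derive_floor (line 14)
A correct fix: line 11: replace `1` with `3`.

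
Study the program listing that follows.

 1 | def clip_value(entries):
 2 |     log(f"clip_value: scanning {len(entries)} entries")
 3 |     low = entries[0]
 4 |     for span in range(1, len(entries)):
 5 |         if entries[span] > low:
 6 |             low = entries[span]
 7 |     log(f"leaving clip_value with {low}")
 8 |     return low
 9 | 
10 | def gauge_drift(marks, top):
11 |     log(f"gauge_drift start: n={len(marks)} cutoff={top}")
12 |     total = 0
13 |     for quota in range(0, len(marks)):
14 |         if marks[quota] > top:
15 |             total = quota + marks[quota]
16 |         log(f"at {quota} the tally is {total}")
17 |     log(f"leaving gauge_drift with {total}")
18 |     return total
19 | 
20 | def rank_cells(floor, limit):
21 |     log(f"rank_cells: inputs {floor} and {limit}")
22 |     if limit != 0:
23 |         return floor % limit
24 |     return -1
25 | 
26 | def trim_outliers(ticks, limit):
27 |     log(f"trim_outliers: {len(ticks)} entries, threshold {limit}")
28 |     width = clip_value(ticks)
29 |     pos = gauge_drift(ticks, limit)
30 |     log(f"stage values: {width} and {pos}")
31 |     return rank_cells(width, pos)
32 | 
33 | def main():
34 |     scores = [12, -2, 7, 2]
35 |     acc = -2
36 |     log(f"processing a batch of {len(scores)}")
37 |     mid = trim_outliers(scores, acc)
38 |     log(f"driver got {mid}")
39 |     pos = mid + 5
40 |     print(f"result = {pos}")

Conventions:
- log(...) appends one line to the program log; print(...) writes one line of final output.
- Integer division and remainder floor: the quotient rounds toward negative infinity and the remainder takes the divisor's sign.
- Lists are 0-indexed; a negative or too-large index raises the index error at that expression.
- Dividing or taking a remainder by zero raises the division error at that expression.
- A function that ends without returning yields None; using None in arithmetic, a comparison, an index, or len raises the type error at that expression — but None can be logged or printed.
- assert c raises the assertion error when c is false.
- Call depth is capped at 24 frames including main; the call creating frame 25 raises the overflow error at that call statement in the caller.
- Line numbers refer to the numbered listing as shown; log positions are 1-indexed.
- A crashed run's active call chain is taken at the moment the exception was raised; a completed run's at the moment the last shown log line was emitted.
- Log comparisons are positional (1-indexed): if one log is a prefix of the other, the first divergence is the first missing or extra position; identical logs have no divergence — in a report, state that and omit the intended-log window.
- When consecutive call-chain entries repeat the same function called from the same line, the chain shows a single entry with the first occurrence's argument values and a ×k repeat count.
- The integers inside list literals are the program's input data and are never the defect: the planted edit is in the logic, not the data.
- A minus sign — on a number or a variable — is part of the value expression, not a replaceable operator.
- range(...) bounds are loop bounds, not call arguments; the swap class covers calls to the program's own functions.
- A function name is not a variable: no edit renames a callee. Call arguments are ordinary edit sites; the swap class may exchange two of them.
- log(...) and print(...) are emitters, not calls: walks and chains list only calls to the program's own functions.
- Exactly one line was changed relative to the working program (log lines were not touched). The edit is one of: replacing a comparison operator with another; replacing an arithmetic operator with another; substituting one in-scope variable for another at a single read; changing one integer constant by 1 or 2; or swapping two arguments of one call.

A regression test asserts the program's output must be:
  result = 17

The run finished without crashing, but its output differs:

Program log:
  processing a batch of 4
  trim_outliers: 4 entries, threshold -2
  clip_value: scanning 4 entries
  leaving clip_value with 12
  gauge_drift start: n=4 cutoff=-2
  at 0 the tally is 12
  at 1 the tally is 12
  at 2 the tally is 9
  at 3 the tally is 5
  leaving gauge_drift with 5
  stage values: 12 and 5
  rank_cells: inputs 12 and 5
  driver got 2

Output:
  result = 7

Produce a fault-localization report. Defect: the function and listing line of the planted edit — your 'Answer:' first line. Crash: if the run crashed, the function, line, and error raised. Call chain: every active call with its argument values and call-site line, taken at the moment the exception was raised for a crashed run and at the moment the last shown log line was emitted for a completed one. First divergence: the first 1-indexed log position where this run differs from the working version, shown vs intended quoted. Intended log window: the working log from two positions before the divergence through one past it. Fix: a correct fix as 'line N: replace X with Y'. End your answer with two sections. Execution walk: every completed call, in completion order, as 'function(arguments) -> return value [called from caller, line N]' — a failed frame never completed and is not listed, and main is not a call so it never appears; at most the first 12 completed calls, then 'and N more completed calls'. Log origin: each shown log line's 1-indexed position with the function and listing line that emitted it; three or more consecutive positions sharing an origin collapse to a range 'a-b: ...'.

Answer: the defect is in gauge_drift at line 15.
Key fact: At log position 8 the runs split — shown 'at 2 the tally is 9', but the working version logs 'at 2 the tally is 19'.
Call chain: main.
First divergence: position 8; shown 'at 2 the tally is 9' vs intended 'at 2 the tally is 19'.
Intended log window:
  6: at 0 the tally is 12
  7: at 1 the tally is 12
  8: at 2 the tally is 19
  9: at 3 the tally is 21
Execution walk:
  clip_value([12, -2, 7, 2]) -> 12  [called from trim_outliers, line 28]
  gauge_drift([12, -2, 7, 2], -2) -> 5  [called from trim_outliers, line 29]
  rank_cells(12, 5) -> 2  [called from trim_outliers, line 31]
  trim_outliers([12, -2, 7, 2], -2) -> 2  [called from main, line 37]
Log line origins:
  1: from main, line 36
  2: from trim_outliers, line 27
  3: from clip_value, line 2
  4: from clip_value, line 7
  5: from gauge_drift, line 11
  6-9: from gauge_drift, line 16
  10: from gauge_drift, line 17
  11: from trim_outliers, line 30
  12: from rank_cells, line 21
  13: from main, line 38
A correct fix: line 15: replace `quota + marks[quota]` with `total + marks[quota]`.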